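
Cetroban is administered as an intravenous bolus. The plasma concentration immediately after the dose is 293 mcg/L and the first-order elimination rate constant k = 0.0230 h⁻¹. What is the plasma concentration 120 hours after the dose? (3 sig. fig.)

C(t) = C₀ e^(−kt) = 293 × e^(−0.02300 × 120) = 293 × e^(−2.760) = 293 × 0.06329 ≈ 18.5 mcg/L

18.5 mcg/L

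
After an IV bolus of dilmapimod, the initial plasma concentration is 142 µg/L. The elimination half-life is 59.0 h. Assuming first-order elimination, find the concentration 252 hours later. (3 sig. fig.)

k = ln 2 / 59.0 = 0.01175 h⁻¹
C(t) = C₀ e^(−kt) = 142 × e^(−0.01175 × 252) = 142 × e^(−2.961) = 142 × 0.05179 ≈ 7.35 µg/L

7.35 µg/L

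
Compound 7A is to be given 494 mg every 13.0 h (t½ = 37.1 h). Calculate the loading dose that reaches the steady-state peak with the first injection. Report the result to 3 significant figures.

k = ln 2 / 37.1 = 0.01868 h⁻¹
Accumulation ratio R = 1 / (1 − e^(−kτ)) = 1 / (1 − e^(−0.01868×13.0)) = 1 / (1 − 0.7844) = 4.637
Loading dose = maintenance dose × R = 494 × 4.637 ≈ 2290 mg

2290 mg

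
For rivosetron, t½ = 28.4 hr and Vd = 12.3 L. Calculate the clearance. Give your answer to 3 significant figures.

k = ln 2 / t½ = ln 2 / 28.4 = 0.02441 hr⁻¹
CL = k · V = 0.02441 × 12.3 ≈ 0.300 L/hr

0.300 L/hr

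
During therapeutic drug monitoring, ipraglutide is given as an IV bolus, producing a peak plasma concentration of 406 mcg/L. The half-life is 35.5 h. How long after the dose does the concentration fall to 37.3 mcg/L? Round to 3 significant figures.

k = ln 2 / 35.5 = 0.01953 h⁻¹
C(t) = C₀ e^(−kt)  ⇒  t = ln(C₀/C) / k
t = ln(406/37.3) / 0.01953 = 2.387 / 0.01953 ≈ 122 hours

122 hours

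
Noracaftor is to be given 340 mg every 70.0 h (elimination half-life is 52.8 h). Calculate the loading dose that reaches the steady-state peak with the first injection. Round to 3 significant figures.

k = ln 2 / 52.8 = 0.01313 h⁻¹
Accumulation ratio R = 1 / (1 − e^(−kτ)) = 1 / (1 − e^(−0.01313×70.0)) = 1 / (1 − 0.3989) = 1.664
Loading dose = maintenance dose × R = 340 × 1.664 ≈ 566 mg

566 mg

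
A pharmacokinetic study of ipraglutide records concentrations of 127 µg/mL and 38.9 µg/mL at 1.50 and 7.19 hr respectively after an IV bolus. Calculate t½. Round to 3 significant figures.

3.33 hours

k = ln(C₁/C₂) / (t₂ − t₁) = ln(127/38.9) / (7.19 − 1.50)
  = 1.183 / 5.690 = 0.2079 hr⁻¹
t½ = ln 2 / k = ln 2 / 0.2079 ≈ 3.33 hours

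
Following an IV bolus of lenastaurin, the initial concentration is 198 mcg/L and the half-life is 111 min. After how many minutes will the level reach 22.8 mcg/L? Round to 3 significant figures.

k = ln 2 / 111 = 0.006245 min⁻¹
C(t) = C₀ e^(−kt)  ⇒  t = ln(C₀/C) / k
t = ln(198/22.8) / 0.006245 = 2.162 / 0.006245 ≈ 346 minutes

346 minutes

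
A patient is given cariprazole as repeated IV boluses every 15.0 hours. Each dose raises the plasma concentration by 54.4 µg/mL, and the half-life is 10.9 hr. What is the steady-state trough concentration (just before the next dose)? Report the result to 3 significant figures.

k = ln 2 / 10.9 = 0.06359 hr⁻¹
Fraction remaining after one interval: e^(−kτ) = e^(−0.06359 × 15.0) = 0.3852
R = 1 / (1 − 0.3852) = 1.627
Css,max = 54.4 × 1.627 = 88.49 µg/mL
Css,min = Css,max × e^(−kτ) = 88.49 × 0.3852 ≈ 34.1 µg/mL

34.1 µg/mL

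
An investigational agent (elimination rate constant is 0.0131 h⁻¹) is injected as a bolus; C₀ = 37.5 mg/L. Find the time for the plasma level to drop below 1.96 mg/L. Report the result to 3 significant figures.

C(t) = C₀ e^(−kt)  ⇒  t = ln(C₀/C) / k
t = ln(37.5/1.96) / 0.01310 = 2.951 / 0.01310 ≈ 225 hours

225 hours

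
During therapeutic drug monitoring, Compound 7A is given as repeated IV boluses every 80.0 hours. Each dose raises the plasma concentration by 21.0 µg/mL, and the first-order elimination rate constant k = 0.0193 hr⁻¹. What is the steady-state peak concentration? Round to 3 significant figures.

26.7 µg/mL

Fraction remaining after one interval: e^(−kτ) = e^(−0.01930 × 80.0) = 0.2135
R = 1 / (1 − 0.2135) = 1.271
Css,max = 21.0 × 1.271 ≈ 26.7 µg/mL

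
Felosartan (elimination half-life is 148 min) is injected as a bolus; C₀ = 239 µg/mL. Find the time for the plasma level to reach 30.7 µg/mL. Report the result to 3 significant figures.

k = ln 2 / 148 = 0.004683 min⁻¹
C(t) = C₀ e^(−kt)  ⇒  t = ln(C₀/C) / k
t = ln(239/30.7) / 0.004683 = 2.052 / 0.004683 ≈ 438 minutes

438 minutes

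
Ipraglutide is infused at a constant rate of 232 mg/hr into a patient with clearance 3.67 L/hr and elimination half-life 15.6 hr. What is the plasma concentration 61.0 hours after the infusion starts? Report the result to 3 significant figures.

Css = rate / CL = 232 / 3.67 = 63.22 µg/mL
k = ln 2 / 15.6 = 0.04443 hr⁻¹
C(t) = Css (1 − e^(−kt)) = 63.22 × (1 − e^(−2.710)) = 63.22 × 0.9335 ≈ 59.0 µg/mL

59.0 µg/mL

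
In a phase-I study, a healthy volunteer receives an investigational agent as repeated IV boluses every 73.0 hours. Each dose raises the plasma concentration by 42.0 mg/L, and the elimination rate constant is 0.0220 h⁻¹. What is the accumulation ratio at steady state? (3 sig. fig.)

Fraction remaining after one interval: e^(−kτ) = e^(−0.02200 × 73.0) = 0.2007
R = 1 / (1 − 0.2007) = 1 / 0.7993 ≈ 1.25

1.25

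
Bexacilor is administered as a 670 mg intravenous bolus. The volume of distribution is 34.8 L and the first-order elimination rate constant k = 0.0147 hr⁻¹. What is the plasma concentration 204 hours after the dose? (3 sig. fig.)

C₀ = dose / V = 670 / 34.8 = 19.25 mg/L
C(t) = C₀ e^(−kt) = 19.25 × e^(−0.01470 × 204) = 19.25 × e^(−2.999) = 19.25 × 0.04985 ≈ 0.960 mg/L

0.960 mg/L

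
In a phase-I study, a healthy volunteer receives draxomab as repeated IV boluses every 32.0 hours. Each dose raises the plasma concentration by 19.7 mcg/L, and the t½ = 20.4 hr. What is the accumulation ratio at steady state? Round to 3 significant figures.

1.51

k = ln 2 / 20.4 = 0.03398 hr⁻¹
Fraction remaining after one interval: e^(−kτ) = e^(−0.03398 × 32.0) = 0.3371
R = 1 / (1 − 0.3371) = 1 / 0.6629 ≈ 1.51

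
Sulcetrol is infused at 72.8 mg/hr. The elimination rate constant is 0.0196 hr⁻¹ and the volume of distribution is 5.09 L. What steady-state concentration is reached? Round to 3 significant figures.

730 µg/mL

CL = k · V = 0.0196 × 5.09 = 0.09976 L/hr
Css = rate / CL = 72.8 / 0.09976 ≈ 730 µg/mL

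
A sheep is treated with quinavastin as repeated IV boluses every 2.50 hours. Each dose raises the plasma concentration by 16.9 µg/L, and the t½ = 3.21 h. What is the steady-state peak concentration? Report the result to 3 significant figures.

k = ln 2 / 3.21 = 0.2159 h⁻¹
Fraction remaining after one interval: e^(−kτ) = e^(−0.2159 × 2.50) = 0.5828
R = 1 / (1 − 0.5828) = 2.397
Css,max = 16.9 × 2.397 ≈ 40.5 µg/L

40.5 µg/L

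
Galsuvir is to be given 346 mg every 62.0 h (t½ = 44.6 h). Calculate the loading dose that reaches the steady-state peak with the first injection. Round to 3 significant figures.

k = ln 2 / 44.6 = 0.01554 h⁻¹
Accumulation ratio R = 1 / (1 − e^(−kτ)) = 1 / (1 − e^(−0.01554×62.0)) = 1 / (1 − 0.3815) = 1.617
Loading dose = maintenance dose × R = 346 × 1.617 ≈ 559 mg

559 mg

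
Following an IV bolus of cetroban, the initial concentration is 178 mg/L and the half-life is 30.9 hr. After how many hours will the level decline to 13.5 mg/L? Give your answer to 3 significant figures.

k = ln 2 / 30.9 = 0.02243 hr⁻¹
C(t) = C₀ e^(−kt)  ⇒  t = ln(C₀/C) / k
t = ln(178/13.5) / 0.02243 = 2.579 / 0.02243 ≈ 115 hours

115 hours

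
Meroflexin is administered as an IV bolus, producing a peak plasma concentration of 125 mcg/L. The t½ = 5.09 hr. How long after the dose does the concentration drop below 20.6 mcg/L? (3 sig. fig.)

13.2 hours

k = ln 2 / 5.09 = 0.1362 hr⁻¹
C(t) = C₀ e^(−kt)  ⇒  t = ln(C₀/C) / k
t = ln(125/20.6) / 0.1362 = 1.803 / 0.1362 ≈ 13.2 hours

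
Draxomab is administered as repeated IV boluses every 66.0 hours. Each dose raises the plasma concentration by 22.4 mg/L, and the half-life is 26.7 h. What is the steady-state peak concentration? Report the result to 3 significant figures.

k = ln 2 / 26.7 = 0.02596 h⁻¹
Fraction remaining after one interval: e^(−kτ) = e^(−0.02596 × 66.0) = 0.1803
R = 1 / (1 − 0.1803) = 1.220
Css,max = 22.4 × 1.220 ≈ 27.3 mg/L

27.3 mg/L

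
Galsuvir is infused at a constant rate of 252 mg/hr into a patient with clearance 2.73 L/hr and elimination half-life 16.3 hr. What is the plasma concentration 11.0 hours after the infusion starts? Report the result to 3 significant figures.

Css = rate / CL = 252 / 2.73 = 92.31 µg/mL
k = ln 2 / 16.3 = 0.04252 hr⁻¹
C(t) = Css (1 − e^(−kt)) = 92.31 × (1 − e^(−0.4678)) = 92.31 × 0.3736 ≈ 34.5 µg/mL

34.5 µg/mL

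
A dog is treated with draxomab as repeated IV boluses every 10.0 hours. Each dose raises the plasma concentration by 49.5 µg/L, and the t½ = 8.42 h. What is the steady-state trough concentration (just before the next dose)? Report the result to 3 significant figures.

38.7 µg/L

k = ln 2 / 8.42 = 0.08232 h⁻¹
Fraction remaining after one interval: e^(−kτ) = e^(−0.08232 × 10.0) = 0.4390
R = 1 / (1 − 0.4390) = 1.783
Css,max = 49.5 × 1.783 = 88.24 µg/L
Css,min = Css,max × e^(−kτ) = 88.24 × 0.4390 ≈ 38.7 µg/L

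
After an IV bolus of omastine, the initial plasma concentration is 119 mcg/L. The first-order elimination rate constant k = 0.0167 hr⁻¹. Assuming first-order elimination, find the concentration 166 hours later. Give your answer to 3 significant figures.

C(t) = C₀ e^(−kt) = 119 × e^(−0.01670 × 166) = 119 × e^(−2.772) = 119 × 0.06252 ≈ 7.44 mcg/L

7.44 mcg/L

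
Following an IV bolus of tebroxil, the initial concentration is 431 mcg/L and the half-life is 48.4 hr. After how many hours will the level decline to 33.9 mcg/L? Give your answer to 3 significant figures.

178 hours

k = ln 2 / 48.4 = 0.01432 hr⁻¹
C(t) = C₀ e^(−kt)  ⇒  t = ln(C₀/C) / k
t = ln(431/33.9) / 0.01432 = 2.543 / 0.01432 ≈ 178 hours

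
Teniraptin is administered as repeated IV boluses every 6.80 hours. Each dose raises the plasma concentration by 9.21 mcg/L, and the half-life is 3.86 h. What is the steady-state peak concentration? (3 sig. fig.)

13.1 mcg/L

k = ln 2 / 3.86 = 0.1796 h⁻¹
Fraction remaining after one interval: e^(−kτ) = e^(−0.1796 × 6.80) = 0.2949
R = 1 / (1 − 0.2949) = 1.418
Css,max = 9.21 × 1.418 ≈ 13.1 mcg/L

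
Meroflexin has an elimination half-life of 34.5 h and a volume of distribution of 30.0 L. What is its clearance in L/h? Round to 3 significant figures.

k = ln 2 / t½ = ln 2 / 34.5 = 0.02009 h⁻¹
CL = k · V = 0.02009 × 30.0 ≈ 0.603 L/h

0.603 L/h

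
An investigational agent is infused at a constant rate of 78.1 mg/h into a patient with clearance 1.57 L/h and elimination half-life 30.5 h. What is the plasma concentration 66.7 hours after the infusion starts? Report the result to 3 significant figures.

Css = rate / CL = 78.1 / 1.57 = 49.75 mg/L
k = ln 2 / 30.5 = 0.02273 h⁻¹
C(t) = Css (1 − e^(−kt)) = 49.75 × (1 − e^(−1.516)) = 49.75 × 0.7804 ≈ 38.8 mg/L

38.8 mg/L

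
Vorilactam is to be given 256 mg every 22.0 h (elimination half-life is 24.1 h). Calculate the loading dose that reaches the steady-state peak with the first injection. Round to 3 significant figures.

546 mg

k = ln 2 / 24.1 = 0.02876 h⁻¹
Accumulation ratio R = 1 / (1 − e^(−kτ)) = 1 / (1 − e^(−0.02876×22.0)) = 1 / (1 − 0.5311) = 2.133
Loading dose = maintenance dose × R = 256 × 2.133 ≈ 546 mg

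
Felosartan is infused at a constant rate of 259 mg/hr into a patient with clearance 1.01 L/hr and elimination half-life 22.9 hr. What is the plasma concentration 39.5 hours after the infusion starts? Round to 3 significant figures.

Css = rate / CL = 259 / 1.01 = 256.4 µg/mL
k = ln 2 / 22.9 = 0.03027 hr⁻¹
C(t) = Css (1 − e^(−kt)) = 256.4 × (1 − e^(−1.196)) = 256.4 × 0.6975 ≈ 179 µg/mL

179 µg/mL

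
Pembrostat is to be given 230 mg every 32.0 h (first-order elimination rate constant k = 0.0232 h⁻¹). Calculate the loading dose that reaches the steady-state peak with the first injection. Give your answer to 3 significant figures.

439 mg

Accumulation ratio R = 1 / (1 − e^(−kτ)) = 1 / (1 − e^(−0.02320×32.0)) = 1 / (1 − 0.4760) = 1.908
Loading dose = maintenance dose × R = 230 × 1.908 ≈ 439 mg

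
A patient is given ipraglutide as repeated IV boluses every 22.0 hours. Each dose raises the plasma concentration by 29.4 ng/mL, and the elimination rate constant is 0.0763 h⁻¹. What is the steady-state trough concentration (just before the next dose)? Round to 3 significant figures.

6.75 ng/mL

Fraction remaining after one interval: e^(−kτ) = e^(−0.07630 × 22.0) = 0.1866
R = 1 / (1 − 0.1866) = 1.229
Css,max = 29.4 × 1.229 = 36.15 ng/mL
Css,min = Css,max × e^(−kτ) = 36.15 × 0.1866 ≈ 6.75 ng/mL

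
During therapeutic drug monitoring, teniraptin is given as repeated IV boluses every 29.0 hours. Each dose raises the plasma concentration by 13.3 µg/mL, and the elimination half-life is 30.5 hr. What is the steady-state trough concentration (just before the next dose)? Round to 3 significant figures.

k = ln 2 / 30.5 = 0.02273 hr⁻¹
Fraction remaining after one interval: e^(−kτ) = e^(−0.02273 × 29.0) = 0.5173
R = 1 / (1 − 0.5173) = 2.072
Css,max = 13.3 × 2.072 = 27.56 µg/mL
Css,min = Css,max × e^(−kτ) = 27.56 × 0.5173 ≈ 14.3 µg/mL

14.3 µg/mL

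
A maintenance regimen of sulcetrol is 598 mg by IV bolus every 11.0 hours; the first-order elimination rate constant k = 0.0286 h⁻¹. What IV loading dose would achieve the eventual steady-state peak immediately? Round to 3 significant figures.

2220 mg

Accumulation ratio R = 1 / (1 − e^(−kτ)) = 1 / (1 − e^(−0.02860×11.0)) = 1 / (1 − 0.7301) = 3.705
Loading dose = maintenance dose × R = 598 × 3.705 ≈ 2220 mg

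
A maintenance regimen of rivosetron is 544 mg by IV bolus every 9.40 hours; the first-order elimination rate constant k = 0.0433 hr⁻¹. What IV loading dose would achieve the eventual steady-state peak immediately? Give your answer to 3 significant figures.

1630 mg

Accumulation ratio R = 1 / (1 − e^(−kτ)) = 1 / (1 − e^(−0.04330×9.40)) = 1 / (1 − 0.6656) = 2.991
Loading dose = maintenance dose × R = 544 × 2.991 ≈ 1630 mg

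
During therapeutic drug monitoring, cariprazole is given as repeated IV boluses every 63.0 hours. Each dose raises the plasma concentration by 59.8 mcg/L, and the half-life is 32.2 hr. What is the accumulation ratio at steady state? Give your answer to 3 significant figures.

1.35

k = ln 2 / 32.2 = 0.02153 hr⁻¹
Fraction remaining after one interval: e^(−kτ) = e^(−0.02153 × 63.0) = 0.2576
R = 1 / (1 − 0.2576) = 1 / 0.7424 ≈ 1.35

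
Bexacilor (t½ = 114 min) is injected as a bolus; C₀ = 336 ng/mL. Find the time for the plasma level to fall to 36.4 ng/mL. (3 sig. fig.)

k = ln 2 / 114 = 0.006080 min⁻¹
C(t) = C₀ e^(−kt)  ⇒  t = ln(C₀/C) / k
t = ln(336/36.4) / 0.006080 = 2.223 / 0.006080 ≈ 366 minutes

366 minutes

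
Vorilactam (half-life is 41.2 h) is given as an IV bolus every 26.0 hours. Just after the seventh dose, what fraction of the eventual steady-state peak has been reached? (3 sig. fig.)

0.953

k = ln 2 / 41.2 = 0.01682 h⁻¹
f_n = 1 − e^(−nkτ) = 1 − e^(−7 × 0.01682 × 26.0) = 1 − e^(−3.062) = 1 − 0.04680 ≈ 0.953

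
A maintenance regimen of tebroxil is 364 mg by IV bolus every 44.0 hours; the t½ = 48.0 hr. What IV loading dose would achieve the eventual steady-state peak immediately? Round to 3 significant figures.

k = ln 2 / 48.0 = 0.01444 hr⁻¹
Accumulation ratio R = 1 / (1 − e^(−kτ)) = 1 / (1 − e^(−0.01444×44.0)) = 1 / (1 − 0.5297) = 2.126
Loading dose = maintenance dose × R = 364 × 2.126 ≈ 774 mg

774 mg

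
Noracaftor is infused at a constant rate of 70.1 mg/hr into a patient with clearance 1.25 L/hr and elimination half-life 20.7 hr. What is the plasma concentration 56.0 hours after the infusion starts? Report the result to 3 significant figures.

47.5 mg/L

Css = rate / CL = 70.1 / 1.25 = 56.08 mg/L
k = ln 2 / 20.7 = 0.03349 hr⁻¹
C(t) = Css (1 − e^(−kt)) = 56.08 × (1 − e^(−1.875)) = 56.08 × 0.8467 ≈ 47.5 mg/L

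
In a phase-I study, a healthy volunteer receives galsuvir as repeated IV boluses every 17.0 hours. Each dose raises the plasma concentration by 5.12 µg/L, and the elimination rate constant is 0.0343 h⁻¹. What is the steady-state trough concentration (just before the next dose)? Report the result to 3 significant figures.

6.47 µg/L

Fraction remaining after one interval: e^(−kτ) = e^(−0.03430 × 17.0) = 0.5582
R = 1 / (1 − 0.5582) = 2.263
Css,max = 5.12 × 2.263 = 11.59 µg/L
Css,min = Css,max × e^(−kτ) = 11.59 × 0.5582 ≈ 6.47 µg/L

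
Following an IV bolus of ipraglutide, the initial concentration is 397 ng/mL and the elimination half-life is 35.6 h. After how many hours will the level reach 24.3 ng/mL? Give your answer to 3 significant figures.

143 hours

k = ln 2 / 35.6 = 0.01947 h⁻¹
C(t) = C₀ e^(−kt)  ⇒  t = ln(C₀/C) / k
t = ln(397/24.3) / 0.01947 = 2.793 / 0.01947 ≈ 143 hours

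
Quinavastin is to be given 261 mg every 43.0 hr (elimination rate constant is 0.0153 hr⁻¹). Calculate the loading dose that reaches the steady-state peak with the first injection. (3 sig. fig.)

Accumulation ratio R = 1 / (1 − e^(−kτ)) = 1 / (1 − e^(−0.01530×43.0)) = 1 / (1 − 0.5179) = 2.074
Loading dose = maintenance dose × R = 261 × 2.074 ≈ 541 mg

541 mg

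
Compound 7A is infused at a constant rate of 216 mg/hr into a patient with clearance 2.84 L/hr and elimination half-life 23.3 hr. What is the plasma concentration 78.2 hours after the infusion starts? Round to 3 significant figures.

Css = rate / CL = 216 / 2.84 = 76.06 µg/mL
k = ln 2 / 23.3 = 0.02975 hr⁻¹
C(t) = Css (1 − e^(−kt)) = 76.06 × (1 − e^(−2.326)) = 76.06 × 0.9023 ≈ 68.6 µg/mL

68.6 µg/mL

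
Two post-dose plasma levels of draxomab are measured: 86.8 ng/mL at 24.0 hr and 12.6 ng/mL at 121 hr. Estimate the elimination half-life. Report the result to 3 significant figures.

34.8 hours

k = ln(C₁/C₂) / (t₂ − t₁) = ln(86.8/12.6) / (121 − 24.0)
  = 1.930 / 97.00 = 0.01990 hr⁻¹
t½ = ln 2 / k = ln 2 / 0.01990 ≈ 34.8 hours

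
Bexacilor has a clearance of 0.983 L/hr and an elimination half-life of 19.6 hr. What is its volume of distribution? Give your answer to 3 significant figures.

27.8 L

k = ln 2 / t½ = ln 2 / 19.6 = 0.03536 hr⁻¹
V = CL / k = 0.983 / 0.03536 ≈ 27.8 L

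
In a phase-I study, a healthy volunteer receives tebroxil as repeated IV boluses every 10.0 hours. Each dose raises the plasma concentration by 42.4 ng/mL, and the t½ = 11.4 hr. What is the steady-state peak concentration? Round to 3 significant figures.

k = ln 2 / 11.4 = 0.06080 hr⁻¹
Fraction remaining after one interval: e^(−kτ) = e^(−0.06080 × 10.0) = 0.5444
R = 1 / (1 − 0.5444) = 2.195
Css,max = 42.4 × 2.195 ≈ 93.1 ng/mL

93.1 ng/mL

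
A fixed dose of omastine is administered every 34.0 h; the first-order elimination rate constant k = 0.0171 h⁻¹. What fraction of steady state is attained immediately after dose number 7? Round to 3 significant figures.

f_n = 1 − e^(−nkτ) = 1 − e^(−7 × 0.01710 × 34.0) = 1 − e^(−4.070) = 1 − 0.01708 ≈ 0.983

0.983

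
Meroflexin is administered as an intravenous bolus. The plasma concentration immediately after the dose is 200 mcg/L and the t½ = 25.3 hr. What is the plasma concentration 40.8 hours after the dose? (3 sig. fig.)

k = ln 2 / 25.3 = 0.02740 hr⁻¹
40.8 hr is 1.613 half-lives, so C = 200 × (1/2)^1.613 = 200 × 0.3270 ≈ 65.4 mcg/L

65.4 mcg/L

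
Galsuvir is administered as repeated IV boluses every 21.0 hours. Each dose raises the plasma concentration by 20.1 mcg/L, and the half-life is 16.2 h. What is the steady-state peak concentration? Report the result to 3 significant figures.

33.9 mcg/L

k = ln 2 / 16.2 = 0.04279 h⁻¹
Fraction remaining after one interval: e^(−kτ) = e^(−0.04279 × 21.0) = 0.4072
R = 1 / (1 − 0.4072) = 1.687
Css,max = 20.1 × 1.687 ≈ 33.9 mcg/L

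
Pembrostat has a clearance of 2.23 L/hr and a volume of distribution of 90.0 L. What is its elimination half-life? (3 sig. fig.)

28.0 hours

k = CL / V = 2.23 / 90.0 = 0.02478 hr⁻¹
t½ = ln 2 / k = ln 2 / 0.02478 ≈ 28.0 hours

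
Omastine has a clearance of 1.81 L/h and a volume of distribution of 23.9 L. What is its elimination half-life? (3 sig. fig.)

k = CL / V = 1.81 / 23.9 = 0.07573 h⁻¹
t½ = ln 2 / k = ln 2 / 0.07573 ≈ 9.15 hours

9.15 hours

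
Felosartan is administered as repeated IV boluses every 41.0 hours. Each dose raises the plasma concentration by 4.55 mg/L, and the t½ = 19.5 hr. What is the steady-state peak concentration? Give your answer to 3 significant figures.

5.93 mg/L

k = ln 2 / 19.5 = 0.03555 hr⁻¹
Fraction remaining after one interval: e^(−kτ) = e^(−0.03555 × 41.0) = 0.2328
R = 1 / (1 − 0.2328) = 1.304
Css,max = 4.55 × 1.304 ≈ 5.93 mg/L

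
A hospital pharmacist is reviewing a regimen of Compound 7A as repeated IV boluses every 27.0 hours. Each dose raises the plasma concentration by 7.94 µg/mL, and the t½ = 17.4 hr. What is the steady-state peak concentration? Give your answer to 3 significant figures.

12.1 µg/mL

k = ln 2 / 17.4 = 0.03984 hr⁻¹
Fraction remaining after one interval: e^(−kτ) = e^(−0.03984 × 27.0) = 0.3411
R = 1 / (1 − 0.3411) = 1.518
Css,max = 7.94 × 1.518 ≈ 12.1 µg/mL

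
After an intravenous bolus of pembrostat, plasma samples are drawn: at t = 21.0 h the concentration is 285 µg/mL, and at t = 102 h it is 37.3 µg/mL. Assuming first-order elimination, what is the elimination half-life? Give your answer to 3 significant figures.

27.6 hours

k = ln(C₁/C₂) / (t₂ − t₁) = ln(285/37.3) / (102 − 21.0)
  = 2.033 / 81.00 = 0.02510 h⁻¹
t½ = ln 2 / k = ln 2 / 0.02510 ≈ 27.6 hours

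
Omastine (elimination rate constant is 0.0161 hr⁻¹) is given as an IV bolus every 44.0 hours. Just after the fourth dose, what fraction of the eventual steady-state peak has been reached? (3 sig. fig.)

0.941

f_n = 1 − e^(−nkτ) = 1 − e^(−4 × 0.01610 × 44.0) = 1 − e^(−2.834) = 1 − 0.05880 ≈ 0.941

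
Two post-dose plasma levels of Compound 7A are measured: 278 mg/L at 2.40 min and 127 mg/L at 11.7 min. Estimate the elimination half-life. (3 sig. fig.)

k = ln(C₁/C₂) / (t₂ − t₁) = ln(278/127) / (11.7 − 2.40)
  = 0.7834 / 9.300 = 0.08424 min⁻¹
t½ = ln 2 / k = ln 2 / 0.08424 ≈ 8.23 minutes

8.23 minutes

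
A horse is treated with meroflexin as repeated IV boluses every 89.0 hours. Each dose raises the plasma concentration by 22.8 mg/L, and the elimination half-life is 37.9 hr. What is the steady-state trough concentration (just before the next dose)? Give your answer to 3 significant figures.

5.57 mg/L

k = ln 2 / 37.9 = 0.01829 hr⁻¹
Fraction remaining after one interval: e^(−kτ) = e^(−0.01829 × 89.0) = 0.1964
R = 1 / (1 − 0.1964) = 1.244
Css,max = 22.8 × 1.244 = 28.37 mg/L
Css,min = Css,max × e^(−kτ) = 28.37 × 0.1964 ≈ 5.57 mg/L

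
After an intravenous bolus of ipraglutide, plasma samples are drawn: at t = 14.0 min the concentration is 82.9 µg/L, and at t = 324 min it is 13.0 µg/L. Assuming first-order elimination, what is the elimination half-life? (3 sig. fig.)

116 minutes

k = ln(C₁/C₂) / (t₂ − t₁) = ln(82.9/13.0) / (324 − 14.0)
  = 1.853 / 310.0 = 0.005976 min⁻¹
t½ = ln 2 / k = ln 2 / 0.005976 ≈ 116 minutes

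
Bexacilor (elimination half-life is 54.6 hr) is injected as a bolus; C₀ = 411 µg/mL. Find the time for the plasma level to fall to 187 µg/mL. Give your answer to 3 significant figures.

62.0 hours

k = ln 2 / 54.6 = 0.01270 hr⁻¹
C(t) = C₀ e^(−kt)  ⇒  t = ln(C₀/C) / k
t = ln(411/187) / 0.01270 = 0.7875 / 0.01270 ≈ 62.0 hours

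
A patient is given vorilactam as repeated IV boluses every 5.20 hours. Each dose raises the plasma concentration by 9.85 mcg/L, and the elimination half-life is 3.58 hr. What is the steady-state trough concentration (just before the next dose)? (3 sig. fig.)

k = ln 2 / 3.58 = 0.1936 hr⁻¹
Fraction remaining after one interval: e^(−kτ) = e^(−0.1936 × 5.20) = 0.3654
R = 1 / (1 − 0.3654) = 1.576
Css,max = 9.85 × 1.576 = 15.52 mcg/L
Css,min = Css,max × e^(−kτ) = 15.52 × 0.3654 ≈ 5.67 mcg/L

5.67 mcg/L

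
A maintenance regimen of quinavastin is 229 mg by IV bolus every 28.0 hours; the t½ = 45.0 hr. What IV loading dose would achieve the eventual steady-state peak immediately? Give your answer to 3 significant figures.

654 mg

k = ln 2 / 45.0 = 0.01540 hr⁻¹
Accumulation ratio R = 1 / (1 − e^(−kτ)) = 1 / (1 − e^(−0.01540×28.0)) = 1 / (1 − 0.6497) = 2.854
Loading dose = maintenance dose × R = 229 × 2.854 ≈ 654 mg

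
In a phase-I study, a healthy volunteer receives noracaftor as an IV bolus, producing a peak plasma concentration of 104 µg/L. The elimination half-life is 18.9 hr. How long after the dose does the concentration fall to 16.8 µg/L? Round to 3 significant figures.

49.7 hours

k = ln 2 / 18.9 = 0.03667 hr⁻¹
C(t) = C₀ e^(−kt)  ⇒  t = ln(C₀/C) / k
t = ln(104/16.8) / 0.03667 = 1.823 / 0.03667 ≈ 49.7 hours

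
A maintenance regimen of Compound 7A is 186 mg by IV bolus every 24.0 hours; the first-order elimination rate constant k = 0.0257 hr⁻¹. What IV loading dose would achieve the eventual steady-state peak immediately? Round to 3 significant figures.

404 mg

Accumulation ratio R = 1 / (1 − e^(−kτ)) = 1 / (1 − e^(−0.02570×24.0)) = 1 / (1 − 0.5397) = 2.172
Loading dose = maintenance dose × R = 186 × 2.172 ≈ 404 mg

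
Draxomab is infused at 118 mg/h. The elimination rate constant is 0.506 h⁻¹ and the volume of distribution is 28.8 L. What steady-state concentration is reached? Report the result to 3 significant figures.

8.10 mg/L

CL = k · V = 0.506 × 28.8 = 14.57 L/h
Css = rate / CL = 118 / 14.57 ≈ 8.10 mg/L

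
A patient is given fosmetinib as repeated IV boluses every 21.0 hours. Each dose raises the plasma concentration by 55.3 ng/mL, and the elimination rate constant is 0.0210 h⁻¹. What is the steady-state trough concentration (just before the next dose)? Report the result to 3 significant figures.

99.8 ng/mL

Fraction remaining after one interval: e^(−kτ) = e^(−0.02100 × 21.0) = 0.6434
R = 1 / (1 − 0.6434) = 2.804
Css,max = 55.3 × 2.804 = 155.1 ng/mL
Css,min = Css,max × e^(−kτ) = 155.1 × 0.6434 ≈ 99.8 ng/mL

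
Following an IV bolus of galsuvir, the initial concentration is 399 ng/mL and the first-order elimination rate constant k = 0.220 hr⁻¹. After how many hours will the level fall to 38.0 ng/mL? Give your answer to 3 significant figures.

C(t) = C₀ e^(−kt)  ⇒  t = ln(C₀/C) / k
t = ln(399/38.0) / 0.2200 = 2.351 / 0.2200 ≈ 10.7 hours

10.7 hours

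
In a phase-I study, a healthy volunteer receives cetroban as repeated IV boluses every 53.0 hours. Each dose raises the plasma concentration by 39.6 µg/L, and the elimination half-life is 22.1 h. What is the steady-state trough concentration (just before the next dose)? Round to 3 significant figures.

9.27 µg/L

k = ln 2 / 22.1 = 0.03136 h⁻¹
Fraction remaining after one interval: e^(−kτ) = e^(−0.03136 × 53.0) = 0.1897
R = 1 / (1 − 0.1897) = 1.234
Css,max = 39.6 × 1.234 = 48.87 µg/L
Css,min = Css,max × e^(−kτ) = 48.87 × 0.1897 ≈ 9.27 µg/L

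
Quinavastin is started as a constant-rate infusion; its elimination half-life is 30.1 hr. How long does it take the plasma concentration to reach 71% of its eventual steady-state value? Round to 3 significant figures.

53.8 hours

k = ln 2 / 30.1 = 0.02303 hr⁻¹
f = 1 − e^(−kt)  ⇒  t = −ln(1 − f) / k
t = −ln(1 − 0.71) / 0.02303 = 1.238 / 0.02303 ≈ 53.8 hours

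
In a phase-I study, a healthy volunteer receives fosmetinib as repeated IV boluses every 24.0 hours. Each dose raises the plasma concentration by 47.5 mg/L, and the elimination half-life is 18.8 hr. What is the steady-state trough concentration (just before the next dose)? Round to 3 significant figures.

33.4 mg/L

k = ln 2 / 18.8 = 0.03687 hr⁻¹
Fraction remaining after one interval: e^(−kτ) = e^(−0.03687 × 24.0) = 0.4128
R = 1 / (1 − 0.4128) = 1.703
Css,max = 47.5 × 1.703 = 80.89 mg/L
Css,min = Css,max × e^(−kτ) = 80.89 × 0.4128 ≈ 33.4 mg/L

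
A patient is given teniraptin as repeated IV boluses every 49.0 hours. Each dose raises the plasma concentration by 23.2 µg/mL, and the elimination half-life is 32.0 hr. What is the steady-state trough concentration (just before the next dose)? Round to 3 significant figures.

12.3 µg/mL

k = ln 2 / 32.0 = 0.02166 hr⁻¹
Fraction remaining after one interval: e^(−kτ) = e^(−0.02166 × 49.0) = 0.3460
R = 1 / (1 − 0.3460) = 1.529
Css,max = 23.2 × 1.529 = 35.47 µg/mL
Css,min = Css,max × e^(−kτ) = 35.47 × 0.3460 ≈ 12.3 µg/mL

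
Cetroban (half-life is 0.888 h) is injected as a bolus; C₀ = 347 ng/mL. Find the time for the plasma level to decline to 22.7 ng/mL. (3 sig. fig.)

3.49 hours

k = ln 2 / 0.888 = 0.7806 h⁻¹
C(t) = C₀ e^(−kt)  ⇒  t = ln(C₀/C) / k
t = ln(347/22.7) / 0.7806 = 2.727 / 0.7806 ≈ 3.49 hours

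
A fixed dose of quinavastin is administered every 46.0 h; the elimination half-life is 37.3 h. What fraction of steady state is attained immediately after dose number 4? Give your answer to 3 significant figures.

0.967

k = ln 2 / 37.3 = 0.01858 h⁻¹
f_n = 1 − e^(−nkτ) = 1 − e^(−4 × 0.01858 × 46.0) = 1 − e^(−3.419) = 1 − 0.03274 ≈ 0.967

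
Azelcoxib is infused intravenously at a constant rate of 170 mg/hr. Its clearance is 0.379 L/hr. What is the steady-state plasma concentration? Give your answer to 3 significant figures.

Css = infusion rate / CL = 170 / 0.379 ≈ 449 µg/mL

449 µg/mL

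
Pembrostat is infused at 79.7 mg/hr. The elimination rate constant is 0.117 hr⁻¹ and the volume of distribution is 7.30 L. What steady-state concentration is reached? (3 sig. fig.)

CL = k · V = 0.117 × 7.30 = 0.8541 L/hr
Css = rate / CL = 79.7 / 0.8541 ≈ 93.3 µg/mL

93.3 µg/mL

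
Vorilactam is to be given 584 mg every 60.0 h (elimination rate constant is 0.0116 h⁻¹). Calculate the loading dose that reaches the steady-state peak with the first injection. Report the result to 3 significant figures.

Accumulation ratio R = 1 / (1 − e^(−kτ)) = 1 / (1 − e^(−0.01160×60.0)) = 1 / (1 − 0.4986) = 1.994
Loading dose = maintenance dose × R = 584 × 1.994 ≈ 1160 mg

1160 mg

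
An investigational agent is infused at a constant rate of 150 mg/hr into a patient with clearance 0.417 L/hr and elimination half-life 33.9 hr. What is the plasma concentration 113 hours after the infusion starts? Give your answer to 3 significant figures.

324 mg/L

Css = rate / CL = 150 / 0.417 = 359.7 mg/L
k = ln 2 / 33.9 = 0.02045 hr⁻¹
C(t) = Css (1 − e^(−kt)) = 359.7 × (1 − e^(−2.310)) = 359.7 × 0.9008 ≈ 324 mg/L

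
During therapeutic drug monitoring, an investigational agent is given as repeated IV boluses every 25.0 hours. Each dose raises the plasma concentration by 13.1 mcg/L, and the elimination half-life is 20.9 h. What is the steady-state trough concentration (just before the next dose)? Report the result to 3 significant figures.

k = ln 2 / 20.9 = 0.03316 h⁻¹
Fraction remaining after one interval: e^(−kτ) = e^(−0.03316 × 25.0) = 0.4364
R = 1 / (1 − 0.4364) = 1.774
Css,max = 13.1 × 1.774 = 23.24 mcg/L
Css,min = Css,max × e^(−kτ) = 23.24 × 0.4364 ≈ 10.1 mcg/L

10.1 mcg/L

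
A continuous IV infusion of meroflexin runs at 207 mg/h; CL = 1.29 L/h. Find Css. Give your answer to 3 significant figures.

Css = infusion rate / CL = 207 / 1.29 ≈ 160 mg/L

160 mg/L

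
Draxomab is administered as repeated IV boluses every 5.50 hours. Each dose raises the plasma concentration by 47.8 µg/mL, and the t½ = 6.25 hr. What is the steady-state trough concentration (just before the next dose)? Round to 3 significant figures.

k = ln 2 / 6.25 = 0.1109 hr⁻¹
Fraction remaining after one interval: e^(−kτ) = e^(−0.1109 × 5.50) = 0.5434
R = 1 / (1 − 0.5434) = 2.190
Css,max = 47.8 × 2.190 = 104.7 µg/mL
Css,min = Css,max × e^(−kτ) = 104.7 × 0.5434 ≈ 56.9 µg/mL

56.9 µg/mL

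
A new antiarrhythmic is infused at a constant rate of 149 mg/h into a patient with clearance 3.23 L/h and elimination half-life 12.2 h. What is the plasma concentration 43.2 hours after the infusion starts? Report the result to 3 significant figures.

Css = rate / CL = 149 / 3.23 = 46.13 µg/mL
k = ln 2 / 12.2 = 0.05682 h⁻¹
C(t) = Css (1 − e^(−kt)) = 46.13 × (1 − e^(−2.454)) = 46.13 × 0.9141 ≈ 42.2 µg/mL

42.2 µg/mL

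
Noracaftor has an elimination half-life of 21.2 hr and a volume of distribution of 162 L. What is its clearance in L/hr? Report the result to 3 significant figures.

5.30 L/hr

k = ln 2 / t½ = ln 2 / 21.2 = 0.03270 hr⁻¹
CL = k · V = 0.03270 × 162 ≈ 5.30 L/hr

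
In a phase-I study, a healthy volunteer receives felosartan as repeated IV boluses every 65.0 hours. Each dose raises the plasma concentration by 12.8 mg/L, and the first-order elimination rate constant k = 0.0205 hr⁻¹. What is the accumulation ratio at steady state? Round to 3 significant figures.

Fraction remaining after one interval: e^(−kτ) = e^(−0.02050 × 65.0) = 0.2638
R = 1 / (1 − 0.2638) = 1 / 0.7362 ≈ 1.36

1.36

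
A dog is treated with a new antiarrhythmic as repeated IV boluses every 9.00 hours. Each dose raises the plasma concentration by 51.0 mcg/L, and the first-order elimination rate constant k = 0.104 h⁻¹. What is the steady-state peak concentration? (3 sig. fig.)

83.9 mcg/L

Fraction remaining after one interval: e^(−kτ) = e^(−0.1040 × 9.00) = 0.3922
R = 1 / (1 − 0.3922) = 1.645
Css,max = 51.0 × 1.645 ≈ 83.9 mcg/L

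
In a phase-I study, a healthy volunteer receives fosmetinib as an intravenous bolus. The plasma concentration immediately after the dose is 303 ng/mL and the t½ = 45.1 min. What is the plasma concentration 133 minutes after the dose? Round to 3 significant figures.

k = ln 2 / 45.1 = 0.01537 min⁻¹
C(t) = C₀ e^(−kt) = 303 × e^(−0.01537 × 133) = 303 × e^(−2.044) = 303 × 0.1295 ≈ 39.2 ng/mL

39.2 ng/mL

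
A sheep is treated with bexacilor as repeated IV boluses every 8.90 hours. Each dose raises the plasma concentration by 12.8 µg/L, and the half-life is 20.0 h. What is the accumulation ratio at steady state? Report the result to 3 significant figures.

k = ln 2 / 20.0 = 0.03466 h⁻¹
Fraction remaining after one interval: e^(−kτ) = e^(−0.03466 × 8.90) = 0.7346
R = 1 / (1 − 0.7346) = 1 / 0.2654 ≈ 3.77

3.77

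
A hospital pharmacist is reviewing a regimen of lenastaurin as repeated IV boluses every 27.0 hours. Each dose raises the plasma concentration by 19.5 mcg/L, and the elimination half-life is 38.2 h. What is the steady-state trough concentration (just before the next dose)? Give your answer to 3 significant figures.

k = ln 2 / 38.2 = 0.01815 h⁻¹
Fraction remaining after one interval: e^(−kτ) = e^(−0.01815 × 27.0) = 0.6127
R = 1 / (1 − 0.6127) = 2.582
Css,max = 19.5 × 2.582 = 50.35 mcg/L
Css,min = Css,max × e^(−kτ) = 50.35 × 0.6127 ≈ 30.8 mcg/L

30.8 mcg/L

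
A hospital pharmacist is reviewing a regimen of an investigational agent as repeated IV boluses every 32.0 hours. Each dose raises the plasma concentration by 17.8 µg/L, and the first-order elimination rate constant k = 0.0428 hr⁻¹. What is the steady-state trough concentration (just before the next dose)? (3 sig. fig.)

Fraction remaining after one interval: e^(−kτ) = e^(−0.04280 × 32.0) = 0.2542
R = 1 / (1 − 0.2542) = 1.341
Css,max = 17.8 × 1.341 = 23.87 µg/L
Css,min = Css,max × e^(−kτ) = 23.87 × 0.2542 ≈ 6.07 µg/L

6.07 µg/L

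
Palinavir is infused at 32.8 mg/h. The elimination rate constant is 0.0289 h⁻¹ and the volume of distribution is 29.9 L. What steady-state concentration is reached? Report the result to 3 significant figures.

38.0 µg/mL

CL = k · V = 0.0289 × 29.9 = 0.8641 L/h
Css = rate / CL = 32.8 / 0.8641 ≈ 38.0 µg/mL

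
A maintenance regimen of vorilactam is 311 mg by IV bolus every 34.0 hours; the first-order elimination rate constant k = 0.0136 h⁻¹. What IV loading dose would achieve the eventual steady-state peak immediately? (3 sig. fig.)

Accumulation ratio R = 1 / (1 − e^(−kτ)) = 1 / (1 − e^(−0.01360×34.0)) = 1 / (1 − 0.6298) = 2.701
Loading dose = maintenance dose × R = 311 × 2.701 ≈ 840 mg

840 mg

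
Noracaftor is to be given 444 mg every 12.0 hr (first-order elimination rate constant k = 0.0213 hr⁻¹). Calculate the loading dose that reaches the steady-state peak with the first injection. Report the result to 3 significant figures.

Accumulation ratio R = 1 / (1 − e^(−kτ)) = 1 / (1 − e^(−0.02130×12.0)) = 1 / (1 − 0.7745) = 4.434
Loading dose = maintenance dose × R = 444 × 4.434 ≈ 1970 mg

1970 mg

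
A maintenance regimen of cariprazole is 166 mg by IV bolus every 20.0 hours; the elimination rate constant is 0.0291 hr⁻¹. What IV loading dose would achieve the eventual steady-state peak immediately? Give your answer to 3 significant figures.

Accumulation ratio R = 1 / (1 − e^(−kτ)) = 1 / (1 − e^(−0.02910×20.0)) = 1 / (1 − 0.5588) = 2.266
Loading dose = maintenance dose × R = 166 × 2.266 ≈ 376 mg

376 mg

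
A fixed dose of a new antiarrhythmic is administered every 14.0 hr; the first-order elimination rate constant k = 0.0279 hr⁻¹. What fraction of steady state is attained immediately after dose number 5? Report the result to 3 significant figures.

f_n = 1 − e^(−nkτ) = 1 − e^(−5 × 0.02790 × 14.0) = 1 − e^(−1.953) = 1 − 0.1418 ≈ 0.858

0.858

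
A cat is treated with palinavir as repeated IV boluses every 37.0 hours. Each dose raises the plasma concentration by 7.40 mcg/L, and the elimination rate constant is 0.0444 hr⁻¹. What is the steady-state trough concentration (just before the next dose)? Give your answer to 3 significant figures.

1.77 mcg/L

Fraction remaining after one interval: e^(−kτ) = e^(−0.04440 × 37.0) = 0.1934
R = 1 / (1 − 0.1934) = 1.240
Css,max = 7.40 × 1.240 = 9.175 mcg/L
Css,min = Css,max × e^(−kτ) = 9.175 × 0.1934 ≈ 1.77 mcg/L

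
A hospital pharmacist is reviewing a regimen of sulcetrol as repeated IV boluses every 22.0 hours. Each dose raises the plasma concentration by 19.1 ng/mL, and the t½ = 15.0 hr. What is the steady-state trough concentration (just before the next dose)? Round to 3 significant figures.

10.8 ng/mL

k = ln 2 / 15.0 = 0.04621 hr⁻¹
Fraction remaining after one interval: e^(−kτ) = e^(−0.04621 × 22.0) = 0.3618
R = 1 / (1 − 0.3618) = 1.567
Css,max = 19.1 × 1.567 = 29.93 ng/mL
Css,min = Css,max × e^(−kτ) = 29.93 × 0.3618 ≈ 10.8 ng/mL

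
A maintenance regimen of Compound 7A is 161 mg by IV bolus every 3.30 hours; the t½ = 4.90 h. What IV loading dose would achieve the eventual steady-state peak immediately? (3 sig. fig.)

432 mg

k = ln 2 / 4.90 = 0.1415 h⁻¹
Accumulation ratio R = 1 / (1 − e^(−kτ)) = 1 / (1 − e^(−0.1415×3.30)) = 1 / (1 − 0.6270) = 2.681
Loading dose = maintenance dose × R = 161 × 2.681 ≈ 432 mg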